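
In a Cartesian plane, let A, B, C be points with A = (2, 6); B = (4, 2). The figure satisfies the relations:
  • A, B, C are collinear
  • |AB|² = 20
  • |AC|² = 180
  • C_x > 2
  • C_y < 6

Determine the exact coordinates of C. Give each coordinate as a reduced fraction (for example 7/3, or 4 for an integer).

C = (8, -6)

1. C_x = 8  [[A, B, C are collinear ⇒ 4x+2y-20=0] ∩ [|C−(2, 6)|²=180]]
2. C_y = -6  [[A, B, C are collinear ⇒ 4x+2y-20=0] ∩ [|C−(2, 6)|²=180]]
   so C = (8, -6)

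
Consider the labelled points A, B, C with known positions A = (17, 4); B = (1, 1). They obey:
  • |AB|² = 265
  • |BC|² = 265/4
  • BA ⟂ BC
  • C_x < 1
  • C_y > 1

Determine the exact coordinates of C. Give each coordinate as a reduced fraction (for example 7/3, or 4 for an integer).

C = (-1/2, 9)

1. C_x = -1/2  [[BA ⟂ BC ⇒ 16x+3y-19=0] ∩ [|C−(1, 1)|²=265/4]]
2. C_y = 9  [[BA ⟂ BC ⇒ 16x+3y-19=0] ∩ [|C−(1, 1)|²=265/4]]
   so C = (-1/2, 9)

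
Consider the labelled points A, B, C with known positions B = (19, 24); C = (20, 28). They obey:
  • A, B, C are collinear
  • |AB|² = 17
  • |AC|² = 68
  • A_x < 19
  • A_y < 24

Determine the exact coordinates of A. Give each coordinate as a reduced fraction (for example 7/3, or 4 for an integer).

A = (18, 20)

1. A_x = 18  [[A, B, C are collinear ⇒ -4x+1y+52=0] ∩ [|A−(19, 24)|²=17]]
2. A_y = 20  [[A, B, C are collinear ⇒ -4x+1y+52=0] ∩ [|A−(19, 24)|²=17]]
   so A = (18, 20)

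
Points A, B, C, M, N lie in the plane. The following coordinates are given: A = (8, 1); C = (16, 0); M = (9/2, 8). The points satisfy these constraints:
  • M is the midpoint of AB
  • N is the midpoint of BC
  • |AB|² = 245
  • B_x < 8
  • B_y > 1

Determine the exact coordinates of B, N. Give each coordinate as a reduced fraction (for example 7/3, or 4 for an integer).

B = (1, 15)
N = (17/2, 15/2)

1. B_x = 1  [B = 2·M−A = 2·(9/2, 8)−(8, 1)]
2. B_y = 15  [B = 2·M−A = 2·(9/2, 8)−(8, 1)]
   so B = (1, 15)
3. N_x = 17/2  [2·N = B+C = (1, 15)+(16, 0)]
4. N_y = 15/2  [2·N = B+C = (1, 15)+(16, 0)]
   so N = (17/2, 15/2)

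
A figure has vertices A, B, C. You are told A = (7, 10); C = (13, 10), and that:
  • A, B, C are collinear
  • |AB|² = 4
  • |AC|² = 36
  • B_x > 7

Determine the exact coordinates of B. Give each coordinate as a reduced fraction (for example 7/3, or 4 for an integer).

1. B_x = 9  [[A, B, C are collinear ⇒ -6y+60=0] ∩ [|B−(7, 10)|²=4]]
2. B_y = 10  [[A, B, C are collinear ⇒ -6y+60=0] ∩ [|B−(7, 10)|²=4]]
   so B = (9, 10)

B = (9, 10)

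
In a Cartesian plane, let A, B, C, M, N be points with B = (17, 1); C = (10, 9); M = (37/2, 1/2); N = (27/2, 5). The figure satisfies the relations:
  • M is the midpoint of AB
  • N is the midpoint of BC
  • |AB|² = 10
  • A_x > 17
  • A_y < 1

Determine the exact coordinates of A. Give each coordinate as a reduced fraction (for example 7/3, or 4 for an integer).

1. A_x = 20  [A = 2·M−B = 2·(37/2, 1/2)−(17, 1)]
2. A_y = 0  [A = 2·M−B = 2·(37/2, 1/2)−(17, 1)]
   so A = (20, 0)

A = (20, 0)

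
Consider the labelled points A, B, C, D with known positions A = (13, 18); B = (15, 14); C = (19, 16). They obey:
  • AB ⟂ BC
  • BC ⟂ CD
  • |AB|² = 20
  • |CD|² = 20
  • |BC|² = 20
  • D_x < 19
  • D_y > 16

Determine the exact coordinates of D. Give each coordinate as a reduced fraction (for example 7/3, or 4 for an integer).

1. D_x = 17  [[BC ⟂ CD ⇒ 4x+2y-108=0] ∩ [|D−(19, 16)|²=20]]
2. D_y = 20  [[BC ⟂ CD ⇒ 4x+2y-108=0] ∩ [|D−(19, 16)|²=20]]
   so D = (17, 20)

D = (17, 20)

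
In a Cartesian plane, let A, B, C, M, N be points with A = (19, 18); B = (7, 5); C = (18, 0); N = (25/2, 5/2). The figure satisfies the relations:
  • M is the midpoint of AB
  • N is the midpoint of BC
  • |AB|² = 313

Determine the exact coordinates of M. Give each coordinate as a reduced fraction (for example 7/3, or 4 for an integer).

1. M_x = 13  [2·M = A+B = (19, 18)+(7, 5)]
2. M_y = 23/2  [2·M = A+B = (19, 18)+(7, 5)]
   so M = (13, 23/2)

M = (13, 23/2)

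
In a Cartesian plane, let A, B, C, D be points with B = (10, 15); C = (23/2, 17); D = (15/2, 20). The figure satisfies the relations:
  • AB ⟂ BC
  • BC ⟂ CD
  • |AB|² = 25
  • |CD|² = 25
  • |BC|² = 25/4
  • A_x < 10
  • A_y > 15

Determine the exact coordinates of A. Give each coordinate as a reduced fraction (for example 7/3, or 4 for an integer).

1. A_x = 6  [[AB ⟂ BC ⇒ -3/2x-2y+45=0] ∩ [|A−(10, 15)|²=25]]
2. A_y = 18  [[AB ⟂ BC ⇒ -3/2x-2y+45=0] ∩ [|A−(10, 15)|²=25]]
   so A = (6, 18)

A = (6, 18)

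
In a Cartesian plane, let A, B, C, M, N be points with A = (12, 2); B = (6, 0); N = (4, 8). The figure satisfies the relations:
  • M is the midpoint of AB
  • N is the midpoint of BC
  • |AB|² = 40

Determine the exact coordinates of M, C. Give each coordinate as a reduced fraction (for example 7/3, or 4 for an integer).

M = (9, 1)
C = (2, 16)

1. M_x = 9  [2·M = A+B = (12, 2)+(6, 0)]
2. M_y = 1  [2·M = A+B = (12, 2)+(6, 0)]
   so M = (9, 1)
3. C_x = 2  [C = 2·N−B = 2·(4, 8)−(6, 0)]
4. C_y = 16  [C = 2·N−B = 2·(4, 8)−(6, 0)]
   so C = (2, 16)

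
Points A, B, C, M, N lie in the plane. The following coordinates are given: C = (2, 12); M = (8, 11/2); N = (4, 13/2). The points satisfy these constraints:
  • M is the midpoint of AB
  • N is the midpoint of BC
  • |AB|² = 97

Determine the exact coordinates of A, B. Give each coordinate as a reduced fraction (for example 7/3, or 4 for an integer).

A = (10, 10)
B = (6, 1)

1. B_x = 6  [B = 2·N−C = 2·(4, 13/2)−(2, 12)]
2. B_y = 1  [B = 2·N−C = 2·(4, 13/2)−(2, 12)]
   so B = (6, 1)
3. A_x = 10  [A = 2·M−B = 2·(8, 11/2)−(6, 1)]
4. A_y = 10  [A = 2·M−B = 2·(8, 11/2)−(6, 1)]
   so A = (10, 10)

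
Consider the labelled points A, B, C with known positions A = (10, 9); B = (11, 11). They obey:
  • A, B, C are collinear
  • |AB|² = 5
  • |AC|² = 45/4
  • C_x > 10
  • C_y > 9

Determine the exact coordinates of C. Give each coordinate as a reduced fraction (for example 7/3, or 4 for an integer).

1. C_x = 23/2  [[A, B, C are collinear ⇒ -2x+1y+11=0] ∩ [|C−(10, 9)|²=45/4]]
2. C_y = 12  [[A, B, C are collinear ⇒ -2x+1y+11=0] ∩ [|C−(10, 9)|²=45/4]]
   so C = (23/2, 12)

C = (23/2, 12)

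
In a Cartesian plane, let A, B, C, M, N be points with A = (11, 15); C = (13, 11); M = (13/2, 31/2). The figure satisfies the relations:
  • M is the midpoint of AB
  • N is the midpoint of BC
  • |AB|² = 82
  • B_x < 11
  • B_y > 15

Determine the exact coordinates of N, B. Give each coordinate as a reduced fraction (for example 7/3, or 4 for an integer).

N = (15/2, 27/2)
B = (2, 16)

1. B_x = 2  [B = 2·M−A = 2·(13/2, 31/2)−(11, 15)]
2. B_y = 16  [B = 2·M−A = 2·(13/2, 31/2)−(11, 15)]
   so B = (2, 16)
3. N_x = 15/2  [2·N = B+C = (2, 16)+(13, 11)]
4. N_y = 27/2  [2·N = B+C = (2, 16)+(13, 11)]
   so N = (15/2, 27/2)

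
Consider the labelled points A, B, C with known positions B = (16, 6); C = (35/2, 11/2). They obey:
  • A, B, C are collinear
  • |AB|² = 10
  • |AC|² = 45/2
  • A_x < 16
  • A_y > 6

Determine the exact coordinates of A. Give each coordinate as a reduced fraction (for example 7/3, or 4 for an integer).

A = (13, 7)

1. A_x = 13  [[A, B, C are collinear ⇒ 1/2x+3/2y-17=0] ∩ [|A−(16, 6)|²=10]]
2. A_y = 7  [[A, B, C are collinear ⇒ 1/2x+3/2y-17=0] ∩ [|A−(16, 6)|²=10]]
   so A = (13, 7)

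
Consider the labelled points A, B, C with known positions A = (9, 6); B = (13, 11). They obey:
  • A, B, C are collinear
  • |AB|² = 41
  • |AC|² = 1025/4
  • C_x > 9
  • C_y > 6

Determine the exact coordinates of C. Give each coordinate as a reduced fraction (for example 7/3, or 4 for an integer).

C = (19, 37/2)

1. C_x = 19  [[A, B, C are collinear ⇒ -5x+4y+21=0] ∩ [|C−(9, 6)|²=1025/4]]
2. C_y = 37/2  [[A, B, C are collinear ⇒ -5x+4y+21=0] ∩ [|C−(9, 6)|²=1025/4]]
   so C = (19, 37/2)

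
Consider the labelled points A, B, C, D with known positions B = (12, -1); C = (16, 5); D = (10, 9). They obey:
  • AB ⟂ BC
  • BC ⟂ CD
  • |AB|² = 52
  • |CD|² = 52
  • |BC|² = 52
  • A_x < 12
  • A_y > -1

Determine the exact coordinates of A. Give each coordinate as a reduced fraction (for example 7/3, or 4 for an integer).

1. A_x = 6  [[AB ⟂ BC ⇒ -4x-6y+42=0] ∩ [|A−(12, -1)|²=52]]
2. A_y = 3  [[AB ⟂ BC ⇒ -4x-6y+42=0] ∩ [|A−(12, -1)|²=52]]
   so A = (6, 3)

A = (6, 3)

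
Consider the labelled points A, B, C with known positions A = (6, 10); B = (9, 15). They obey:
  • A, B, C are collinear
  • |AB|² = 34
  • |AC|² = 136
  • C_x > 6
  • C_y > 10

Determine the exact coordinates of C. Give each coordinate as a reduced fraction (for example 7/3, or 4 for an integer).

C = (12, 20)

1. C_x = 12  [[A, B, C are collinear ⇒ -5x+3y=0] ∩ [|C−(6, 10)|²=136]]
2. C_y = 20  [[A, B, C are collinear ⇒ -5x+3y=0] ∩ [|C−(6, 10)|²=136]]
   so C = (12, 20)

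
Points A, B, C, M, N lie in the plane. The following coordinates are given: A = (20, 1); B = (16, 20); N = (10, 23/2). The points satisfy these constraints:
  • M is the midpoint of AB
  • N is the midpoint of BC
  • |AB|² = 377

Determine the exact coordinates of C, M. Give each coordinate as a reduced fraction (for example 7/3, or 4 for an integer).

1. M_x = 18  [2·M = A+B = (20, 1)+(16, 20)]
2. M_y = 21/2  [2·M = A+B = (20, 1)+(16, 20)]
   so M = (18, 21/2)
3. C_x = 4  [C = 2·N−B = 2·(10, 23/2)−(16, 20)]
4. C_y = 3  [C = 2·N−B = 2·(10, 23/2)−(16, 20)]
   so C = (4, 3)

C = (4, 3)
M = (18, 21/2)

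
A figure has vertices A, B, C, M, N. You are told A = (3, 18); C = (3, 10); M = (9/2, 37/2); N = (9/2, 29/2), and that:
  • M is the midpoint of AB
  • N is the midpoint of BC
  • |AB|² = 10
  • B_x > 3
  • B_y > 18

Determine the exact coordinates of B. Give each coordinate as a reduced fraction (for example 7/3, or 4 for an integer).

1. B_x = 6  [B = 2·M−A = 2·(9/2, 37/2)−(3, 18)]
2. B_y = 19  [B = 2·M−A = 2·(9/2, 37/2)−(3, 18)]
   so B = (6, 19)

B = (6, 19)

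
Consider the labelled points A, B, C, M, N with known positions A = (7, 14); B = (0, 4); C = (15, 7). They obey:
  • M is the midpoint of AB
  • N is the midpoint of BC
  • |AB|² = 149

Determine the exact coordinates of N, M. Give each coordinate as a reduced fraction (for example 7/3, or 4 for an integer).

1. M_x = 7/2  [2·M = A+B = (7, 14)+(0, 4)]
2. M_y = 9  [2·M = A+B = (7, 14)+(0, 4)]
   so M = (7/2, 9)
3. N_x = 15/2  [2·N = B+C = (0, 4)+(15, 7)]
4. N_y = 11/2  [2·N = B+C = (0, 4)+(15, 7)]
   so N = (15/2, 11/2)

N = (15/2, 11/2)
M = (7/2, 9)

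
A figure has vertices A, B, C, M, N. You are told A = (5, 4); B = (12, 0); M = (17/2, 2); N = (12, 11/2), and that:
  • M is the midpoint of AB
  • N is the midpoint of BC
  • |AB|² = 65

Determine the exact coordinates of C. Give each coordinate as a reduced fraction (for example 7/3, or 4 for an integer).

1. C_x = 12  [C = 2·N−B = 2·(12, 11/2)−(12, 0)]
2. C_y = 11  [C = 2·N−B = 2·(12, 11/2)−(12, 0)]
   so C = (12, 11)

C = (12, 11)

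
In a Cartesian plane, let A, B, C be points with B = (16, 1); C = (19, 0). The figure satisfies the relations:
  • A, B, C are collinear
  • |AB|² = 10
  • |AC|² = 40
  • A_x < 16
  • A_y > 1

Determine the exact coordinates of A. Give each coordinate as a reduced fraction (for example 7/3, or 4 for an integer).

A = (13, 2)

1. A_x = 13  [[A, B, C are collinear ⇒ 1x+3y-19=0] ∩ [|A−(16, 1)|²=10]]
2. A_y = 2  [[A, B, C are collinear ⇒ 1x+3y-19=0] ∩ [|A−(16, 1)|²=10]]
   so A = (13, 2)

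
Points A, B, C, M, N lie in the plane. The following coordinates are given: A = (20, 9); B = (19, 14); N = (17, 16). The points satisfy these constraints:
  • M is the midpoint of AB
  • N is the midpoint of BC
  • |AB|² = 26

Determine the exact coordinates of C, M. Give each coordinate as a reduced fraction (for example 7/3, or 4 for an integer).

C = (15, 18)
M = (39/2, 23/2)

1. M_x = 39/2  [2·M = A+B = (20, 9)+(19, 14)]
2. M_y = 23/2  [2·M = A+B = (20, 9)+(19, 14)]
   so M = (39/2, 23/2)
3. C_x = 15  [C = 2·N−B = 2·(17, 16)−(19, 14)]
4. C_y = 18  [C = 2·N−B = 2·(17, 16)−(19, 14)]
   so C = (15, 18)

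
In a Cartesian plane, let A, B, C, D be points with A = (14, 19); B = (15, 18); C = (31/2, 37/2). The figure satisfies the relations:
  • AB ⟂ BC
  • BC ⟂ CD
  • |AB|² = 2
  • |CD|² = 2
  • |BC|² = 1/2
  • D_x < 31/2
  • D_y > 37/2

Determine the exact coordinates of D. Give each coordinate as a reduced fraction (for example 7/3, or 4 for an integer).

D = (29/2, 39/2)

1. D_x = 29/2  [[BC ⟂ CD ⇒ 1/2x+1/2y-17=0] ∩ [|D−(31/2, 37/2)|²=2]]
2. D_y = 39/2  [[BC ⟂ CD ⇒ 1/2x+1/2y-17=0] ∩ [|D−(31/2, 37/2)|²=2]]
   so D = (29/2, 39/2)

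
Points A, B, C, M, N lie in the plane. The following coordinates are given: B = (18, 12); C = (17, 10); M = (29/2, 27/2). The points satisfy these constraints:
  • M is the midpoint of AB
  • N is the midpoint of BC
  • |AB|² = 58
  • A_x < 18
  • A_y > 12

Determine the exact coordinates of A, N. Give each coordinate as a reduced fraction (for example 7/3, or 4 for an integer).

1. A_x = 11  [A = 2·M−B = 2·(29/2, 27/2)−(18, 12)]
2. A_y = 15  [A = 2·M−B = 2·(29/2, 27/2)−(18, 12)]
   so A = (11, 15)
3. N_x = 35/2  [2·N = B+C = (18, 12)+(17, 10)]
4. N_y = 11  [2·N = B+C = (18, 12)+(17, 10)]
   so N = (35/2, 11)

A = (11, 15)
N = (35/2, 11)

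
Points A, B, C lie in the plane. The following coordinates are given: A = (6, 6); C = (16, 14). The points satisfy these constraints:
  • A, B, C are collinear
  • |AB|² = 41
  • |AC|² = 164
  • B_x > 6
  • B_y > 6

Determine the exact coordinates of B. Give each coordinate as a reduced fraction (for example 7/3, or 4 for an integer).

1. B_x = 11  [[A, B, C are collinear ⇒ 8x-10y+12=0] ∩ [|B−(6, 6)|²=41]]
2. B_y = 10  [[A, B, C are collinear ⇒ 8x-10y+12=0] ∩ [|B−(6, 6)|²=41]]
   so B = (11, 10)

B = (11, 10)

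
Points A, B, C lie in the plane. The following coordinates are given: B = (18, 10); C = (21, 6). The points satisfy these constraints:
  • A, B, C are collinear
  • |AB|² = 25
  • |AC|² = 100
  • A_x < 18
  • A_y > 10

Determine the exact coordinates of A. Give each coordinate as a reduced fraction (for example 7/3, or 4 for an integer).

A = (15, 14)

1. A_x = 15  [[A, B, C are collinear ⇒ 4x+3y-102=0] ∩ [|A−(18, 10)|²=25]]
2. A_y = 14  [[A, B, C are collinear ⇒ 4x+3y-102=0] ∩ [|A−(18, 10)|²=25]]
   so A = (15, 14)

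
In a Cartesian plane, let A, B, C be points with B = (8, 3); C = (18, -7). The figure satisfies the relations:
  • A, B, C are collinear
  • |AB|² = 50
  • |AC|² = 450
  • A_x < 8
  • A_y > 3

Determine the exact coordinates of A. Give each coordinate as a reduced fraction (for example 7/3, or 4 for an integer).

1. A_x = 3  [[A, B, C are collinear ⇒ 10x+10y-110=0] ∩ [|A−(8, 3)|²=50]]
2. A_y = 8  [[A, B, C are collinear ⇒ 10x+10y-110=0] ∩ [|A−(8, 3)|²=50]]
   so A = (3, 8)

A = (3, 8)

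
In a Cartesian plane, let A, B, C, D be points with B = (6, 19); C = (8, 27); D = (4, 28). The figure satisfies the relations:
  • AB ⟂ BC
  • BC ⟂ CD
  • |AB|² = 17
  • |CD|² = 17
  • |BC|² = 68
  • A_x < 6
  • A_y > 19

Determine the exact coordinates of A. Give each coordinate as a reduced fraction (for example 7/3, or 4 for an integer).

1. A_x = 2  [[AB ⟂ BC ⇒ -2x-8y+164=0] ∩ [|A−(6, 19)|²=17]]
2. A_y = 20  [[AB ⟂ BC ⇒ -2x-8y+164=0] ∩ [|A−(6, 19)|²=17]]
   so A = (2, 20)

A = (2, 20)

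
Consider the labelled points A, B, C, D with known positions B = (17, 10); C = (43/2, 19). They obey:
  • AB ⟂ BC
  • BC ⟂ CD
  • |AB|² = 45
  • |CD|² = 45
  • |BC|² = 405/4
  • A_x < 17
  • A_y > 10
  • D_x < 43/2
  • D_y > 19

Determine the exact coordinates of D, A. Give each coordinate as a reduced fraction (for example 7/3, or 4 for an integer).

1. D_x = 31/2  [[BC ⟂ CD ⇒ 9/2x+9y-1071/4=0] ∩ [|D−(43/2, 19)|²=45]]
2. D_y = 22  [[BC ⟂ CD ⇒ 9/2x+9y-1071/4=0] ∩ [|D−(43/2, 19)|²=45]]
   so D = (31/2, 22)
3. A_x = 11  [[AB ⟂ BC ⇒ -9/2x-9y+333/2=0] ∩ [|A−(17, 10)|²=45]]
4. A_y = 13  [[AB ⟂ BC ⇒ -9/2x-9y+333/2=0] ∩ [|A−(17, 10)|²=45]]
   so A = (11, 13)

D = (31/2, 22)
A = (11, 13)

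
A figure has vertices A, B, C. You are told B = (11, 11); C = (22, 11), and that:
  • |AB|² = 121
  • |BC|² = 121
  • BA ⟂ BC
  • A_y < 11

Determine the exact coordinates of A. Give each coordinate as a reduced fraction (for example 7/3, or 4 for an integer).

A = (11, 0)

1. A_x = 11  [[BA ⟂ BC ⇒ 11x-121=0] ∩ [|A−(11, 11)|²=121]]
2. A_y = 0  [[BA ⟂ BC ⇒ 11x-121=0] ∩ [|A−(11, 11)|²=121]]
   so A = (11, 0)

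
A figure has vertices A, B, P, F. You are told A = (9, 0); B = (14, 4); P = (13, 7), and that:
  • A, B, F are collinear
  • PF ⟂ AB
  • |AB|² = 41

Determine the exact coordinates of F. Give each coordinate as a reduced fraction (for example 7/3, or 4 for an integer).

F = (609/41, 192/41)

1. F_x = 609/41  [[A, B, F are collinear ⇒ -4x+5y+36=0] ∩ [PF ⟂ AB ⇒ 5x+4y-93=0]]
2. F_y = 192/41  [[A, B, F are collinear ⇒ -4x+5y+36=0] ∩ [PF ⟂ AB ⇒ 5x+4y-93=0]]
   so F = (609/41, 192/41)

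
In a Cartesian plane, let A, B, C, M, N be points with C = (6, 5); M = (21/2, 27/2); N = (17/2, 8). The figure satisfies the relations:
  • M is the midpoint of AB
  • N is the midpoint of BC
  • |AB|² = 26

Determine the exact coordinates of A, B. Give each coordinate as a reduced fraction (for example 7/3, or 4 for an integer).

A = (10, 16)
B = (11, 11)

1. B_x = 11  [B = 2·N−C = 2·(17/2, 8)−(6, 5)]
2. B_y = 11  [B = 2·N−C = 2·(17/2, 8)−(6, 5)]
   so B = (11, 11)
3. A_x = 10  [A = 2·M−B = 2·(21/2, 27/2)−(11, 11)]
4. A_y = 16  [A = 2·M−B = 2·(21/2, 27/2)−(11, 11)]
   so A = (10, 16)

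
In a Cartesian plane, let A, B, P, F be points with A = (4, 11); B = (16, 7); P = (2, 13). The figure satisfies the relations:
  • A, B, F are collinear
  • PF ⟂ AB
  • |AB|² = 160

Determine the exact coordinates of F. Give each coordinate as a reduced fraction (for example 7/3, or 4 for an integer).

F = (8/5, 59/5)

1. F_x = 8/5  [[A, B, F are collinear ⇒ 4x+12y-148=0] ∩ [PF ⟂ AB ⇒ 12x-4y+28=0]]
2. F_y = 59/5  [[A, B, F are collinear ⇒ 4x+12y-148=0] ∩ [PF ⟂ AB ⇒ 12x-4y+28=0]]
   so F = (8/5, 59/5)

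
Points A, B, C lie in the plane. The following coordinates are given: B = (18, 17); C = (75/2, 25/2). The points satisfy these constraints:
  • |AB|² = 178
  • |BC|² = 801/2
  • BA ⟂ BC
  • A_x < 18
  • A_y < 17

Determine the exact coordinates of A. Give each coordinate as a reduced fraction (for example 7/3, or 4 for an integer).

A = (15, 4)

1. A_x = 15  [[BA ⟂ BC ⇒ 39/2x-9/2y-549/2=0] ∩ [|A−(18, 17)|²=178]]
2. A_y = 4  [[BA ⟂ BC ⇒ 39/2x-9/2y-549/2=0] ∩ [|A−(18, 17)|²=178]]
   so A = (15, 4)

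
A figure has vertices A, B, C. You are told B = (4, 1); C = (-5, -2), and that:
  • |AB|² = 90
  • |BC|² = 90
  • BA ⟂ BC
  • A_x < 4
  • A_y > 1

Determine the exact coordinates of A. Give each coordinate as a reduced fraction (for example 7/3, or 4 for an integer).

1. A_x = 1  [[BA ⟂ BC ⇒ -9x-3y+39=0] ∩ [|A−(4, 1)|²=90]]
2. A_y = 10  [[BA ⟂ BC ⇒ -9x-3y+39=0] ∩ [|A−(4, 1)|²=90]]
   so A = (1, 10)

A = (1, 10)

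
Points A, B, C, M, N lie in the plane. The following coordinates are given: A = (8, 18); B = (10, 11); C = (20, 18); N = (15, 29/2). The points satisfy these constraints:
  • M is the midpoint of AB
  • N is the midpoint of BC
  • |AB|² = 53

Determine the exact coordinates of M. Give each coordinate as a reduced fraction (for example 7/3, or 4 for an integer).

M = (9, 29/2)

1. M_x = 9  [2·M = A+B = (8, 18)+(10, 11)]
2. M_y = 29/2  [2·M = A+B = (8, 18)+(10, 11)]
   so M = (9, 29/2)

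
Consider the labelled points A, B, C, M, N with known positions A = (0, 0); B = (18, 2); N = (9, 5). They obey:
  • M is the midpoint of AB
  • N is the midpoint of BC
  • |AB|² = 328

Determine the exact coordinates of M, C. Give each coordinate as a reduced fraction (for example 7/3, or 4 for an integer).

M = (9, 1)
C = (0, 8)

1. M_x = 9  [2·M = A+B = (0, 0)+(18, 2)]
2. M_y = 1  [2·M = A+B = (0, 0)+(18, 2)]
   so M = (9, 1)
3. C_x = 0  [C = 2·N−B = 2·(9, 5)−(18, 2)]
4. C_y = 8  [C = 2·N−B = 2·(9, 5)−(18, 2)]
   so C = (0, 8)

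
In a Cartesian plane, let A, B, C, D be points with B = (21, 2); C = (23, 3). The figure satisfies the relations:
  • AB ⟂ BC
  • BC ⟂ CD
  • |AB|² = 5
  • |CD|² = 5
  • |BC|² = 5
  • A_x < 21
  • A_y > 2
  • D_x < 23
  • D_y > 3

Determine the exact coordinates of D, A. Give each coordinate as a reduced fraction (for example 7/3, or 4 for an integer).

1. D_x = 22  [[BC ⟂ CD ⇒ 2x+1y-49=0] ∩ [|D−(23, 3)|²=5]]
2. D_y = 5  [[BC ⟂ CD ⇒ 2x+1y-49=0] ∩ [|D−(23, 3)|²=5]]
   so D = (22, 5)
3. A_x = 20  [[AB ⟂ BC ⇒ -2x-1y+44=0] ∩ [|A−(21, 2)|²=5]]
4. A_y = 4  [[AB ⟂ BC ⇒ -2x-1y+44=0] ∩ [|A−(21, 2)|²=5]]
   so A = (20, 4)

D = (22, 5)
A = (20, 4)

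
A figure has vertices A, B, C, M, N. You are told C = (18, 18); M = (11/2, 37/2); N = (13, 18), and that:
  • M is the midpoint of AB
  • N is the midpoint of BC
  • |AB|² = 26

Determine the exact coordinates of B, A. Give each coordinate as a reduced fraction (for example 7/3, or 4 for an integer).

1. B_x = 8  [B = 2·N−C = 2·(13, 18)−(18, 18)]
2. B_y = 18  [B = 2·N−C = 2·(13, 18)−(18, 18)]
   so B = (8, 18)
3. A_x = 3  [A = 2·M−B = 2·(11/2, 37/2)−(8, 18)]
4. A_y = 19  [A = 2·M−B = 2·(11/2, 37/2)−(8, 18)]
   so A = (3, 19)

B = (8, 18)
A = (3, 19)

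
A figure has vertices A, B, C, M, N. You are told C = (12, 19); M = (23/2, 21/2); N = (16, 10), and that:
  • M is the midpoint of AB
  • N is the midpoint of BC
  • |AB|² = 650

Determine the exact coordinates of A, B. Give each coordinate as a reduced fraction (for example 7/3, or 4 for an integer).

A = (3, 20)
B = (20, 1)

1. B_x = 20  [B = 2·N−C = 2·(16, 10)−(12, 19)]
2. B_y = 1  [B = 2·N−C = 2·(16, 10)−(12, 19)]
   so B = (20, 1)
3. A_x = 3  [A = 2·M−B = 2·(23/2, 21/2)−(20, 1)]
4. A_y = 20  [A = 2·M−B = 2·(23/2, 21/2)−(20, 1)]
   so A = (3, 20)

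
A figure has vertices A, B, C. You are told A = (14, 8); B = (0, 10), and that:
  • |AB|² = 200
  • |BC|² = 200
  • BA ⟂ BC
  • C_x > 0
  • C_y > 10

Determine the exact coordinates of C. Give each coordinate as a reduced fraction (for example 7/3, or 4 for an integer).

C = (2, 24)

1. C_x = 2  [[BA ⟂ BC ⇒ 14x-2y+20=0] ∩ [|C−(0, 10)|²=200]]
2. C_y = 24  [[BA ⟂ BC ⇒ 14x-2y+20=0] ∩ [|C−(0, 10)|²=200]]
   so C = (2, 24)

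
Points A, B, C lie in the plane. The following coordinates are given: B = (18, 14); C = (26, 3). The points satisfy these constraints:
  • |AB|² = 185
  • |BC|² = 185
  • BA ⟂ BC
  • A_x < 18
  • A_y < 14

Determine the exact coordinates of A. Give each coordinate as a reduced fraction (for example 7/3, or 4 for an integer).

1. A_x = 7  [[BA ⟂ BC ⇒ 8x-11y+10=0] ∩ [|A−(18, 14)|²=185]]
2. A_y = 6  [[BA ⟂ BC ⇒ 8x-11y+10=0] ∩ [|A−(18, 14)|²=185]]
   so A = (7, 6)

A = (7, 6)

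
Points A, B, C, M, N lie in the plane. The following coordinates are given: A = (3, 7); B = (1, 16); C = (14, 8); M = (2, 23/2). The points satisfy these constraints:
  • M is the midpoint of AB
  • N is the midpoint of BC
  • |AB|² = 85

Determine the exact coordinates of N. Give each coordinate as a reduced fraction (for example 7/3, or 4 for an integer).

1. N_x = 15/2  [2·N = B+C = (1, 16)+(14, 8)]
2. N_y = 12  [2·N = B+C = (1, 16)+(14, 8)]
   so N = (15/2, 12)

N = (15/2, 12)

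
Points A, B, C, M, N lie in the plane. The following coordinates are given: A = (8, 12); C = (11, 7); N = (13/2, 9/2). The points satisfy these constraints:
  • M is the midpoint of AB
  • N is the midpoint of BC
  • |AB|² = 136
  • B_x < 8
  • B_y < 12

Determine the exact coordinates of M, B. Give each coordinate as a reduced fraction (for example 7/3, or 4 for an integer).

M = (5, 7)
B = (2, 2)

1. B_x = 2  [B = 2·N−C = 2·(13/2, 9/2)−(11, 7)]
2. B_y = 2  [B = 2·N−C = 2·(13/2, 9/2)−(11, 7)]
   so B = (2, 2)
3. M_x = 5  [2·M = A+B = (8, 12)+(2, 2)]
4. M_y = 7  [2·M = A+B = (8, 12)+(2, 2)]
   so M = (5, 7)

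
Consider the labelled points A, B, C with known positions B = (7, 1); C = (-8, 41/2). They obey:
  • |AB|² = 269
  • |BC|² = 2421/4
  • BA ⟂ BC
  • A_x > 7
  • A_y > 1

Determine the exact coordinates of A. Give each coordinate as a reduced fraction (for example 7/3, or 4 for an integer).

A = (20, 11)

1. A_x = 20  [[BA ⟂ BC ⇒ -15x+39/2y+171/2=0] ∩ [|A−(7, 1)|²=269]]
2. A_y = 11  [[BA ⟂ BC ⇒ -15x+39/2y+171/2=0] ∩ [|A−(7, 1)|²=269]]
   so A = (20, 11)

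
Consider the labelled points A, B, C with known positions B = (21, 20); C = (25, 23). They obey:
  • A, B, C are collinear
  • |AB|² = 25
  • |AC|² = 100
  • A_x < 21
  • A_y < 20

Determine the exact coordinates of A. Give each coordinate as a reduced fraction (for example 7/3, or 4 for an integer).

1. A_x = 17  [[A, B, C are collinear ⇒ -3x+4y-17=0] ∩ [|A−(21, 20)|²=25]]
2. A_y = 17  [[A, B, C are collinear ⇒ -3x+4y-17=0] ∩ [|A−(21, 20)|²=25]]
   so A = (17, 17)

A = (17, 17)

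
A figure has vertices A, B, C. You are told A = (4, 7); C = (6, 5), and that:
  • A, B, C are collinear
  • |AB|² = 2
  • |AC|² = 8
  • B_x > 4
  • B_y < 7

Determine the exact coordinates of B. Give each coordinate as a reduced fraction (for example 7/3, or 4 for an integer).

B = (5, 6)

1. B_x = 5  [[A, B, C are collinear ⇒ -2x-2y+22=0] ∩ [|B−(4, 7)|²=2]]
2. B_y = 6  [[A, B, C are collinear ⇒ -2x-2y+22=0] ∩ [|B−(4, 7)|²=2]]
   so B = (5, 6)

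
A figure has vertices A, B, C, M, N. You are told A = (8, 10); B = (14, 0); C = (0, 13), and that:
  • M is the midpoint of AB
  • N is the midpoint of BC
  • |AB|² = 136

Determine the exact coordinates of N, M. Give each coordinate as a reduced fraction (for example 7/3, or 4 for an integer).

N = (7, 13/2)
M = (11, 5)

1. M_x = 11  [2·M = A+B = (8, 10)+(14, 0)]
2. M_y = 5  [2·M = A+B = (8, 10)+(14, 0)]
   so M = (11, 5)
3. N_x = 7  [2·N = B+C = (14, 0)+(0, 13)]
4. N_y = 13/2  [2·N = B+C = (14, 0)+(0, 13)]
   so N = (7, 13/2)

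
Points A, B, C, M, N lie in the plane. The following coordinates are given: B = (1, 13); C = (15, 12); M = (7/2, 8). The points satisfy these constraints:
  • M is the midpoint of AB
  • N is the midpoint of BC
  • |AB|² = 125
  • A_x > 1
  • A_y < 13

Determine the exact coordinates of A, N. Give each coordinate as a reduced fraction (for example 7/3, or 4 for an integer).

1. A_x = 6  [A = 2·M−B = 2·(7/2, 8)−(1, 13)]
2. A_y = 3  [A = 2·M−B = 2·(7/2, 8)−(1, 13)]
   so A = (6, 3)
3. N_x = 8  [2·N = B+C = (1, 13)+(15, 12)]
4. N_y = 25/2  [2·N = B+C = (1, 13)+(15, 12)]
   so N = (8, 25/2)

A = (6, 3)
N = (8, 25/2)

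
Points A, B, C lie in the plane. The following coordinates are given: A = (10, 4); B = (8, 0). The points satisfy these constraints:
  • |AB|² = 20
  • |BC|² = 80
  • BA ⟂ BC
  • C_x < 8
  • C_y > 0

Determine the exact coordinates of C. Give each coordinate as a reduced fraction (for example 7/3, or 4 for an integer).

C = (0, 4)

1. C_x = 0  [[BA ⟂ BC ⇒ 2x+4y-16=0] ∩ [|C−(8, 0)|²=80]]
2. C_y = 4  [[BA ⟂ BC ⇒ 2x+4y-16=0] ∩ [|C−(8, 0)|²=80]]
   so C = (0, 4)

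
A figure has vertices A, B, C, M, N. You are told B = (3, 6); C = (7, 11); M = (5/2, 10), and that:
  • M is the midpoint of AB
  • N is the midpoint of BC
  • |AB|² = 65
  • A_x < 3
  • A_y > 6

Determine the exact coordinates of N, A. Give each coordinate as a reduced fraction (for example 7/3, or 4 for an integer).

N = (5, 17/2)
A = (2, 14)

1. A_x = 2  [A = 2·M−B = 2·(5/2, 10)−(3, 6)]
2. A_y = 14  [A = 2·M−B = 2·(5/2, 10)−(3, 6)]
   so A = (2, 14)
3. N_x = 5  [2·N = B+C = (3, 6)+(7, 11)]
4. N_y = 17/2  [2·N = B+C = (3, 6)+(7, 11)]
   so N = (5, 17/2)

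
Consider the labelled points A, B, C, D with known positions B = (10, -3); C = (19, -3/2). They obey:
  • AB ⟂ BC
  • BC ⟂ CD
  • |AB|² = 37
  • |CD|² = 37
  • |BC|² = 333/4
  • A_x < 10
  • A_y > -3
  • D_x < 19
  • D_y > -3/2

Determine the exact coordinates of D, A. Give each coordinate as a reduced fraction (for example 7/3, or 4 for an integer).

D = (18, 9/2)
A = (9, 3)

1. D_x = 18  [[BC ⟂ CD ⇒ 9x+3/2y-675/4=0] ∩ [|D−(19, -3/2)|²=37]]
2. D_y = 9/2  [[BC ⟂ CD ⇒ 9x+3/2y-675/4=0] ∩ [|D−(19, -3/2)|²=37]]
   so D = (18, 9/2)
3. A_x = 9  [[AB ⟂ BC ⇒ -9x-3/2y+171/2=0] ∩ [|A−(10, -3)|²=37]]
4. A_y = 3  [[AB ⟂ BC ⇒ -9x-3/2y+171/2=0] ∩ [|A−(10, -3)|²=37]]
   so A = (9, 3)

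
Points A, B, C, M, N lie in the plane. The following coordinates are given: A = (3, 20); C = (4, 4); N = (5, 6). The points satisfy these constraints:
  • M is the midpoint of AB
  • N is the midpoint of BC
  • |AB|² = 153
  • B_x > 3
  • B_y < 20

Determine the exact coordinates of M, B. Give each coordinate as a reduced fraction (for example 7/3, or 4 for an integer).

M = (9/2, 14)
B = (6, 8)

1. B_x = 6  [B = 2·N−C = 2·(5, 6)−(4, 4)]
2. B_y = 8  [B = 2·N−C = 2·(5, 6)−(4, 4)]
   so B = (6, 8)
3. M_x = 9/2  [2·M = A+B = (3, 20)+(6, 8)]
4. M_y = 14  [2·M = A+B = (3, 20)+(6, 8)]
   so M = (9/2, 14)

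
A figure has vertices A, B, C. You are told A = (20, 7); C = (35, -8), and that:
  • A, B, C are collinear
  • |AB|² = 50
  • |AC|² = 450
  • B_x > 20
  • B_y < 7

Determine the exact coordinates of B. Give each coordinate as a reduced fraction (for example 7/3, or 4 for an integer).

1. B_x = 25  [[A, B, C are collinear ⇒ -15x-15y+405=0] ∩ [|B−(20, 7)|²=50]]
2. B_y = 2  [[A, B, C are collinear ⇒ -15x-15y+405=0] ∩ [|B−(20, 7)|²=50]]
   so B = (25, 2)

B = (25, 2)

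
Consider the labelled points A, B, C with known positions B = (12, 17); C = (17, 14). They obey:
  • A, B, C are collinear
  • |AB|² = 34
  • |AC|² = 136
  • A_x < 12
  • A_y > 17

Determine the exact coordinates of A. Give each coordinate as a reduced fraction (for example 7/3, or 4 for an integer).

A = (7, 20)

1. A_x = 7  [[A, B, C are collinear ⇒ 3x+5y-121=0] ∩ [|A−(12, 17)|²=34]]
2. A_y = 20  [[A, B, C are collinear ⇒ 3x+5y-121=0] ∩ [|A−(12, 17)|²=34]]
   so A = (7, 20)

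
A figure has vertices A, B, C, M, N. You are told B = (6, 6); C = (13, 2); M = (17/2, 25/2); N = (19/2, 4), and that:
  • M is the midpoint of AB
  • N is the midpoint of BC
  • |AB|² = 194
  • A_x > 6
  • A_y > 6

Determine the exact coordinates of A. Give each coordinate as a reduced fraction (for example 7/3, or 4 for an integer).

1. A_x = 11  [A = 2·M−B = 2·(17/2, 25/2)−(6, 6)]
2. A_y = 19  [A = 2·M−B = 2·(17/2, 25/2)−(6, 6)]
   so A = (11, 19)

A = (11, 19)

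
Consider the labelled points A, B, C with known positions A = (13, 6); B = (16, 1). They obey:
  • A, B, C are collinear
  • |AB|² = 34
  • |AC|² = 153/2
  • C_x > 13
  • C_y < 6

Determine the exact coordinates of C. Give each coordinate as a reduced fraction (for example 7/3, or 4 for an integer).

1. C_x = 35/2  [[A, B, C are collinear ⇒ 5x+3y-83=0] ∩ [|C−(13, 6)|²=153/2]]
2. C_y = -3/2  [[A, B, C are collinear ⇒ 5x+3y-83=0] ∩ [|C−(13, 6)|²=153/2]]
   so C = (35/2, -3/2)

C = (35/2, -3/2)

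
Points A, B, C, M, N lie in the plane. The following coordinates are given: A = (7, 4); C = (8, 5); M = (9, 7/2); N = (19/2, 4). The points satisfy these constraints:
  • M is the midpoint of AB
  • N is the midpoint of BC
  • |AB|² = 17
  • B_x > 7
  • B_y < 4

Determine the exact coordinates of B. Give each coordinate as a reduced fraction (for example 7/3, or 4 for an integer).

1. B_x = 11  [B = 2·M−A = 2·(9, 7/2)−(7, 4)]
2. B_y = 3  [B = 2·M−A = 2·(9, 7/2)−(7, 4)]
   so B = (11, 3)

B = (11, 3)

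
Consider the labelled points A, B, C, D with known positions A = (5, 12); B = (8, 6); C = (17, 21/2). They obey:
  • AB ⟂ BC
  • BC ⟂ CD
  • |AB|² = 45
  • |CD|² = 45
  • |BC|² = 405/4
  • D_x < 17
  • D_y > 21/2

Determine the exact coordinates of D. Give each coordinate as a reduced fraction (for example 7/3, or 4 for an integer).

1. D_x = 14  [[BC ⟂ CD ⇒ 9x+9/2y-801/4=0] ∩ [|D−(17, 21/2)|²=45]]
2. D_y = 33/2  [[BC ⟂ CD ⇒ 9x+9/2y-801/4=0] ∩ [|D−(17, 21/2)|²=45]]
   so D = (14, 33/2)

D = (14, 33/2)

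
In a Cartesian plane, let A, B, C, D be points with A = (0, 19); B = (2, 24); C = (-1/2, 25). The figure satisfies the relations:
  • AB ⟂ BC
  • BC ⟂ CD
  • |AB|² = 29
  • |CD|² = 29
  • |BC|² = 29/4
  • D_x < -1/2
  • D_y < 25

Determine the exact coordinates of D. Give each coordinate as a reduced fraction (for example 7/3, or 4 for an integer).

D = (-5/2, 20)

1. D_x = -5/2  [[BC ⟂ CD ⇒ -5/2x+1y-105/4=0] ∩ [|D−(-1/2, 25)|²=29]]
2. D_y = 20  [[BC ⟂ CD ⇒ -5/2x+1y-105/4=0] ∩ [|D−(-1/2, 25)|²=29]]
   so D = (-5/2, 20)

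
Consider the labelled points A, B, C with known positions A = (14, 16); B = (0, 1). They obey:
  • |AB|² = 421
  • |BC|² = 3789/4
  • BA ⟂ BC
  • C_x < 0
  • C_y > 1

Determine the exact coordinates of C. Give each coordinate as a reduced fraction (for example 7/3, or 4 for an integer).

1. C_x = -45/2  [[BA ⟂ BC ⇒ 14x+15y-15=0] ∩ [|C−(0, 1)|²=3789/4]]
2. C_y = 22  [[BA ⟂ BC ⇒ 14x+15y-15=0] ∩ [|C−(0, 1)|²=3789/4]]
   so C = (-45/2, 22)

C = (-45/2, 22)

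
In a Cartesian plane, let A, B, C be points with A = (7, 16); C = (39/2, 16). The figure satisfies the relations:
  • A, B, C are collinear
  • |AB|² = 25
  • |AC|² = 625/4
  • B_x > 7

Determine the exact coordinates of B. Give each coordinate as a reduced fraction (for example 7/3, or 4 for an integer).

B = (12, 16)

1. B_x = 12  [[A, B, C are collinear ⇒ -25/2y+200=0] ∩ [|B−(7, 16)|²=25]]
2. B_y = 16  [[A, B, C are collinear ⇒ -25/2y+200=0] ∩ [|B−(7, 16)|²=25]]
   so B = (12, 16)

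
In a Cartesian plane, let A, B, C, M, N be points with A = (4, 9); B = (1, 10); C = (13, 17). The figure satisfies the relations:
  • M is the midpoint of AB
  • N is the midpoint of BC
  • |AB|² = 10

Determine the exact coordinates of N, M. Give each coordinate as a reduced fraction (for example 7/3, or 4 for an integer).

1. M_x = 5/2  [2·M = A+B = (4, 9)+(1, 10)]
2. M_y = 19/2  [2·M = A+B = (4, 9)+(1, 10)]
   so M = (5/2, 19/2)
3. N_x = 7  [2·N = B+C = (1, 10)+(13, 17)]
4. N_y = 27/2  [2·N = B+C = (1, 10)+(13, 17)]
   so N = (7, 27/2)

N = (7, 27/2)
M = (5/2, 19/2)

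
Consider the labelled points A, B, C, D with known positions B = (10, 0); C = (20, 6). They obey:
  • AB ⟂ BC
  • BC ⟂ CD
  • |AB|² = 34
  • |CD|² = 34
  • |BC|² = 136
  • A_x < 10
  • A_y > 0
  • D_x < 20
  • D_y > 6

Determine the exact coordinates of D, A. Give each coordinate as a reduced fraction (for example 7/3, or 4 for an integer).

1. D_x = 17  [[BC ⟂ CD ⇒ 10x+6y-236=0] ∩ [|D−(20, 6)|²=34]]
2. D_y = 11  [[BC ⟂ CD ⇒ 10x+6y-236=0] ∩ [|D−(20, 6)|²=34]]
   so D = (17, 11)
3. A_x = 7  [[AB ⟂ BC ⇒ -10x-6y+100=0] ∩ [|A−(10, 0)|²=34]]
4. A_y = 5  [[AB ⟂ BC ⇒ -10x-6y+100=0] ∩ [|A−(10, 0)|²=34]]
   so A = (7, 5)

D = (17, 11)
A = (7, 5)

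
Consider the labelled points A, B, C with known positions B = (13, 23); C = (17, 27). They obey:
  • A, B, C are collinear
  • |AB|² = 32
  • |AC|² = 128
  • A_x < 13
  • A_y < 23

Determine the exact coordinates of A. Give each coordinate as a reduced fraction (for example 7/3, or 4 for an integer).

A = (9, 19)

1. A_x = 9  [[A, B, C are collinear ⇒ -4x+4y-40=0] ∩ [|A−(13, 23)|²=32]]
2. A_y = 19  [[A, B, C are collinear ⇒ -4x+4y-40=0] ∩ [|A−(13, 23)|²=32]]
   so A = (9, 19)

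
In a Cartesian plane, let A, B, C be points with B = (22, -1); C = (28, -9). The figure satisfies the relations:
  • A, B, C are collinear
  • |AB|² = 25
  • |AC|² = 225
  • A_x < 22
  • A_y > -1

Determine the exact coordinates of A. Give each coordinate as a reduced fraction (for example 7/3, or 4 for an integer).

1. A_x = 19  [[A, B, C are collinear ⇒ 8x+6y-170=0] ∩ [|A−(22, -1)|²=25]]
2. A_y = 3  [[A, B, C are collinear ⇒ 8x+6y-170=0] ∩ [|A−(22, -1)|²=25]]
   so A = (19, 3)

A = (19, 3)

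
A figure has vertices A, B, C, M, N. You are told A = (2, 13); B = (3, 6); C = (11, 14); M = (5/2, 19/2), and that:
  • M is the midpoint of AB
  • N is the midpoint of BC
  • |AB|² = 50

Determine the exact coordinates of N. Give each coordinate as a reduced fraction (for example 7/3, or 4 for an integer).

1. N_x = 7  [2·N = B+C = (3, 6)+(11, 14)]
2. N_y = 10  [2·N = B+C = (3, 6)+(11, 14)]
   so N = (7, 10)

N = (7, 10)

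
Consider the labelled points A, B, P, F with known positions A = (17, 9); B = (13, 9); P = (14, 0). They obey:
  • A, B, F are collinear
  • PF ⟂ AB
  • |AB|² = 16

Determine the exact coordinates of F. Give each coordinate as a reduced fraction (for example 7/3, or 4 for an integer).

1. F_x = 14  [[A, B, F are collinear ⇒ -4y+36=0] ∩ [PF ⟂ AB ⇒ -4x+56=0]]
2. F_y = 9  [[A, B, F are collinear ⇒ -4y+36=0] ∩ [PF ⟂ AB ⇒ -4x+56=0]]
   so F = (14, 9)

F = (14, 9)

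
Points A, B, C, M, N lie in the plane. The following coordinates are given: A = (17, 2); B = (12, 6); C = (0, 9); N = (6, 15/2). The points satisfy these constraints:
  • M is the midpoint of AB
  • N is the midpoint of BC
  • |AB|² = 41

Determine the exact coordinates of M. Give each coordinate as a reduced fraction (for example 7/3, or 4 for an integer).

1. M_x = 29/2  [2·M = A+B = (17, 2)+(12, 6)]
2. M_y = 4  [2·M = A+B = (17, 2)+(12, 6)]
   so M = (29/2, 4)

M = (29/2, 4)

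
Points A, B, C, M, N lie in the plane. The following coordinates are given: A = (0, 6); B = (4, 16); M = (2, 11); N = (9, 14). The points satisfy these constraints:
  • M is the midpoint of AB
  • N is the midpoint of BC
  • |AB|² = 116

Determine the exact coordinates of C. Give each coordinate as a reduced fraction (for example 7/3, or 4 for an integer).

1. C_x = 14  [C = 2·N−B = 2·(9, 14)−(4, 16)]
2. C_y = 12  [C = 2·N−B = 2·(9, 14)−(4, 16)]
   so C = (14, 12)

C = (14, 12)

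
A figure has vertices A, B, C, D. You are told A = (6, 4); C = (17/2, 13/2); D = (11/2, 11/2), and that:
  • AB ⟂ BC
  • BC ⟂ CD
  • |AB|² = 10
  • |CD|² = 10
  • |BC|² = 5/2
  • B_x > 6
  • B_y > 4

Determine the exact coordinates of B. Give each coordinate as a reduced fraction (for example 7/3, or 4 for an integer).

1. B_x = 9  [[BC ⟂ CD ⇒ 3x+1y-32=0] ∩ [|B−(6, 4)|²=10]]
2. B_y = 5  [[BC ⟂ CD ⇒ 3x+1y-32=0] ∩ [|B−(6, 4)|²=10]]
   so B = (9, 5)

B = (9, 5)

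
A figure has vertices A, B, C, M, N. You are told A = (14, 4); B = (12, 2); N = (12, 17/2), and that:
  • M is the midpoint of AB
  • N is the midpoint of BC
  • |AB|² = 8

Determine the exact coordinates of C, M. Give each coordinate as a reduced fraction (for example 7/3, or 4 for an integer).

1. M_x = 13  [2·M = A+B = (14, 4)+(12, 2)]
2. M_y = 3  [2·M = A+B = (14, 4)+(12, 2)]
   so M = (13, 3)
3. C_x = 12  [C = 2·N−B = 2·(12, 17/2)−(12, 2)]
4. C_y = 15  [C = 2·N−B = 2·(12, 17/2)−(12, 2)]
   so C = (12, 15)

C = (12, 15)
M = (13, 3)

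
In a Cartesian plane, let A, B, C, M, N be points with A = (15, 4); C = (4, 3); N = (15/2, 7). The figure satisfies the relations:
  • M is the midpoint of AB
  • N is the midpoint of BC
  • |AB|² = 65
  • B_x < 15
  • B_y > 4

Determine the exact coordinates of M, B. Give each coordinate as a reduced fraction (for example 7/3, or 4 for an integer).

1. B_x = 11  [B = 2·N−C = 2·(15/2, 7)−(4, 3)]
2. B_y = 11  [B = 2·N−C = 2·(15/2, 7)−(4, 3)]
   so B = (11, 11)
3. M_x = 13  [2·M = A+B = (15, 4)+(11, 11)]
4. M_y = 15/2  [2·M = A+B = (15, 4)+(11, 11)]
   so M = (13, 15/2)

M = (13, 15/2)
B = (11, 11)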